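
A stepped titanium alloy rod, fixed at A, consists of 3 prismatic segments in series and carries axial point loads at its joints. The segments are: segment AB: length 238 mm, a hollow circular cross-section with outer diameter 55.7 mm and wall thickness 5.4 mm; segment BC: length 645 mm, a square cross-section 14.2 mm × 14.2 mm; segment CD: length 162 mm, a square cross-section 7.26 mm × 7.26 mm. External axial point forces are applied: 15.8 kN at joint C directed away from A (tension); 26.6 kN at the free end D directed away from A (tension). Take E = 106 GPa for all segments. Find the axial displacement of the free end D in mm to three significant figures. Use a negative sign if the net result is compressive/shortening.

Internal axial forces (sectioning from the free end, tension +): N_CD = 26.6 kN, N_BC = 42.4 kN, N_AB = 42.4 kN.
A_AB = 853.3 mm².
A_BC = 201.6 mm².
A_CD = 52.71 mm².
δ_AB = 42400·238/(853.3·106000) = 0.1116 mm
δ_BC = 42400·645/(201.6·106000) = 1.28 mm
δ_CD = 26600·162/(52.71·106000) = 0.7713 mm
δ = Σδ_i = 2.162 mm.

2.16 mm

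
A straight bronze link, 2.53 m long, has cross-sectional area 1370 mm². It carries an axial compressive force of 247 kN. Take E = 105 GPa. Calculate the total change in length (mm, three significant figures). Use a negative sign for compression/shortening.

δ_mech = NL/(AE) = -247000·2530/(1370·105000) = -4.344 mm.

-4.34 mm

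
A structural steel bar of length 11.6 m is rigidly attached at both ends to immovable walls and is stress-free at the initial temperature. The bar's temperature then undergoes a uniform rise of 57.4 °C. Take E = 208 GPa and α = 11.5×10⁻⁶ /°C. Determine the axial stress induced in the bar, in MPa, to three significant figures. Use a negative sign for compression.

Free thermal expansion αLΔT = 11.5e-6 · 11600 · 57.4 = 7.657 mm.
The walls impose strain ε = −(7.657)/11600 = -6.6010e-04; σ = Eε = 208000 · -6.6010e-04 = -137.3 MPa.

-137 MPa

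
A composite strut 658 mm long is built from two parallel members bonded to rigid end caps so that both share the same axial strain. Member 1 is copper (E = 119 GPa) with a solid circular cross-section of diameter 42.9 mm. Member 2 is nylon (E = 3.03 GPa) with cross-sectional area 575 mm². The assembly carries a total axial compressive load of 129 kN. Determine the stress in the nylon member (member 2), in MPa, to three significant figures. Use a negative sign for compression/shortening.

-2.25 MPa

A_1 = 1445 mm².
Equal strain + equilibrium ⇒ each member carries load in proportion to AE: A₁E₁ = 172000000 N, A₂E₂ = 1742000 N, ΣAE = 173800000 N.
σ₂ = P·E₂/ΣAE = -129000·3030/173800000 = -2.25 MPa.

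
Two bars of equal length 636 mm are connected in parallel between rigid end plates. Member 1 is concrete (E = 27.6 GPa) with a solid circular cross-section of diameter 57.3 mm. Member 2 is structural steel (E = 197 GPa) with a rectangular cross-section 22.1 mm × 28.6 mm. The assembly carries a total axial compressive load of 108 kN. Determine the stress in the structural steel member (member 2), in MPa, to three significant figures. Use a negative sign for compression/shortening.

A_1 = 2579 mm².
A_2 = 632.1 mm².
Equal strain + equilibrium ⇒ each member carries load in proportion to AE: A₁E₁ = 71170000 N, A₂E₂ = 124500000 N, ΣAE = 195700000 N.
σ₂ = P·E₂/ΣAE = -108000·197000/195700000 = -108.7 MPa.

-109 MPa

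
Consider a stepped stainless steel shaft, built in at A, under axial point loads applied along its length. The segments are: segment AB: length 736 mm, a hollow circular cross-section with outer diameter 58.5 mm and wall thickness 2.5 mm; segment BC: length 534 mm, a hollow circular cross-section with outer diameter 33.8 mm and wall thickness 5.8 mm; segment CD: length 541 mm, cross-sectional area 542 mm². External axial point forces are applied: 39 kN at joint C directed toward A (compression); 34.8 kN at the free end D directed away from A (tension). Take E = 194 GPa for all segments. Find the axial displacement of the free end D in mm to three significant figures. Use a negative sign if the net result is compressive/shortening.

0.120 mm

Internal axial forces (sectioning from the free end, tension +): N_CD = 34.8 kN, N_BC = -4.2 kN, N_AB = -4.2 kN.
A_AB = 439.8 mm².
A_BC = 510.2 mm².
δ_AB = -4200·736/(439.8·194000) = -0.03623 mm
δ_BC = -4200·534/(510.2·194000) = -0.02266 mm
δ_CD = 34800·541/(542·194000) = 0.1791 mm
δ = Σδ_i = 0.1202 mm.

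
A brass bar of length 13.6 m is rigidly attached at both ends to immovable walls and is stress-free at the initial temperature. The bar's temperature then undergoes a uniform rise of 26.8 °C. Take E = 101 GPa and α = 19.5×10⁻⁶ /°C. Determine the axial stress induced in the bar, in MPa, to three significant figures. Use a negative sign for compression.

Free thermal expansion αLΔT = 19.5e-6 · 13600 · 26.8 = 7.107 mm.
The walls impose strain ε = −(7.107)/13600 = -5.2260e-04; σ = Eε = 101000 · -5.2260e-04 = -52.78 MPa.

-52.8 MPa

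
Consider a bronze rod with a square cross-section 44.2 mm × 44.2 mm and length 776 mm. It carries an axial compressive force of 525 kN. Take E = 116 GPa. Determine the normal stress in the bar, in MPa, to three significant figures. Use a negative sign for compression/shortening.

-269 MPa

A = 1954 mm².
σ = N/A = -525000/1954 = -268.7 MPa.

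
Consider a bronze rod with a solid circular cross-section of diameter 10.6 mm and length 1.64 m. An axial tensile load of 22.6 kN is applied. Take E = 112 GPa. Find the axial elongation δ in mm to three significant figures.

A = 88.25 mm².
δ_mech = NL/(AE) = 22600·1640/(88.25·112000) = 3.75 mm.

3.75 mm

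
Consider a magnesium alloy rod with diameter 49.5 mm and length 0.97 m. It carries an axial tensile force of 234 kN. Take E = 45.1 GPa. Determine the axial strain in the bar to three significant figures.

A = 1924 mm².
σ = N/A = 121.6 MPa; ε = σ/E = 121.6/45100 = 2.696e-03.

0.00270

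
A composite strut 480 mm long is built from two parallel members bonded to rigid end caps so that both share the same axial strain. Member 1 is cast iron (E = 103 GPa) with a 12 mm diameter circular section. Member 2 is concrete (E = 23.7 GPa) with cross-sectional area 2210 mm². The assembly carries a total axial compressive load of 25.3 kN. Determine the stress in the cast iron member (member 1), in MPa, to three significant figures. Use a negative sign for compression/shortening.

A_1 = 113.1 mm².
Equal strain + equilibrium ⇒ each member carries load in proportion to AE: A₁E₁ = 11650000 N, A₂E₂ = 52380000 N, ΣAE = 64030000 N.
σ₁ = P·E₁/ΣAE = -25300·103000/64030000 = -40.7 MPa.

-40.7 MPa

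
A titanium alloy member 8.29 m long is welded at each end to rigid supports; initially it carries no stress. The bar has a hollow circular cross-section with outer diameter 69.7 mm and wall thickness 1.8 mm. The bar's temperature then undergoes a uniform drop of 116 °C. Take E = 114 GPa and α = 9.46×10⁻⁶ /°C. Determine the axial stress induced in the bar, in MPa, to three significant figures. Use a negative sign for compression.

125 MPa

Free thermal expansion αLΔT = 9.46e-6 · 8290 · -116 = -9.097 mm.
The walls impose strain ε = −(-9.097)/8290 = 1.0974e-03; σ = Eε = 114000 · 1.0974e-03 = 125.1 MPa.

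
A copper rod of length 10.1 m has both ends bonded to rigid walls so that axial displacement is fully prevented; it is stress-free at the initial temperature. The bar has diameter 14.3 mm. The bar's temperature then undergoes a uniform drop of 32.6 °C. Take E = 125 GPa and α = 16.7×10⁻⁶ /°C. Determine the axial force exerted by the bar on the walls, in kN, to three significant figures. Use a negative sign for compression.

Free thermal expansion αLΔT = 16.7e-6 · 10100 · -32.6 = -5.499 mm.
The walls impose strain ε = −(-5.499)/10100 = 5.4442e-04; σ = Eε = 125000 · 5.4442e-04 = 68.05 MPa.
Wall reaction R = σ·A = 68.05·160.6 = 10930 N = 10.93 kN.

10.9 kN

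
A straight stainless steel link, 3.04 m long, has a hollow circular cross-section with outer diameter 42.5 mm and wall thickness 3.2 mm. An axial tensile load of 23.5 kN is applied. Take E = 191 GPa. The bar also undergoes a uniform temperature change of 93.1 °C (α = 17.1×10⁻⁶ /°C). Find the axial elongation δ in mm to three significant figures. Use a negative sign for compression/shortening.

5.79 mm

A = 395.1 mm².
δ_mech = NL/(AE) = 23500·3040/(395.1·191000) = 0.9467 mm.
δ_thermal = αLΔT = 17.1e-6·3040·93.1 = 4.84 mm.
δ = δ_mech + δ_thermal = 5.786 mm.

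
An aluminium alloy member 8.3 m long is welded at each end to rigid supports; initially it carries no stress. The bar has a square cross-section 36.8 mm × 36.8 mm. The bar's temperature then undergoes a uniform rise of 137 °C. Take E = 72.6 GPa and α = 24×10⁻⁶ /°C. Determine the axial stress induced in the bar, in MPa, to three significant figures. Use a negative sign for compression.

Free thermal expansion αLΔT = 24e-6 · 8300 · 137 = 27.29 mm.
The walls impose strain ε = −(27.29)/8300 = -3.2880e-03; σ = Eε = 72600 · -3.2880e-03 = -238.7 MPa.

-239 MPa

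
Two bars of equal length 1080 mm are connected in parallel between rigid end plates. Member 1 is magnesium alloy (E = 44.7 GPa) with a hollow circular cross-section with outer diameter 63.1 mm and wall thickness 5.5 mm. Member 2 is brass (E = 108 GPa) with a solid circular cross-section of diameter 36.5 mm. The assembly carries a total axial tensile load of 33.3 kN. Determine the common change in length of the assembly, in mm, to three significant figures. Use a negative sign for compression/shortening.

0.228 mm

A_1 = 995.3 mm².
A_2 = 1046 mm².
Equal strain + equilibrium ⇒ each member carries load in proportion to AE: A₁E₁ = 44490000 N, A₂E₂ = 113000000 N, ΣAE = 157500000 N.
δ = PL/ΣAE = 33300·1080/157500000 = 0.2284 mm.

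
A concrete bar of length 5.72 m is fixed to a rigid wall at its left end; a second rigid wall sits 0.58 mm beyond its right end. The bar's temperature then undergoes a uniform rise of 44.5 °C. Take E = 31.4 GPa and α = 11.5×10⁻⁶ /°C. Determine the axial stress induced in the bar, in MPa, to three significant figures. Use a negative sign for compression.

-12.9 MPa

Free thermal expansion αLΔT = 11.5e-6 · 5720 · 44.5 = 2.927 mm.
The walls engage after the gap closes; constrained expansion = 2.927 − 0.58 = 2.347 mm.
The walls impose strain ε = −(2.347)/5720 = -4.1035e-04; σ = Eε = 31400 · -4.1035e-04 = -12.89 MPa.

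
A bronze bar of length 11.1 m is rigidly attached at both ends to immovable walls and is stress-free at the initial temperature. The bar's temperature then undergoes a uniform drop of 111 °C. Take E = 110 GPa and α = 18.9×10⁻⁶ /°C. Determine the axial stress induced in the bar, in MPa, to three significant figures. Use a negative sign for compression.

231 MPa

Free thermal expansion αLΔT = 18.9e-6 · 11100 · -111 = -23.29 mm.
The walls impose strain ε = −(-23.29)/11100 = 2.0979e-03; σ = Eε = 110000 · 2.0979e-03 = 230.8 MPa.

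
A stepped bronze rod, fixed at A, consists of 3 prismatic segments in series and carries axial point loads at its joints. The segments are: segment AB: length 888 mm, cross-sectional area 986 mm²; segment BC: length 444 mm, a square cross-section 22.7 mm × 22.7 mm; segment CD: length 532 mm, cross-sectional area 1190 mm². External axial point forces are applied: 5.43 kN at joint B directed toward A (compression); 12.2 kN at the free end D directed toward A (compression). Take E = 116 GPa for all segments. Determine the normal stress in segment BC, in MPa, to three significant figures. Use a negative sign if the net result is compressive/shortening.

-23.7 MPa

Internal axial forces (sectioning from the free end, tension +): N_CD = -12.2 kN, N_BC = -12.2 kN, N_AB = -17.63 kN.
A_BC = 515.3 mm².
σ_BC = N_BC/A_BC = -12200/515.3 = -23.68 MPa.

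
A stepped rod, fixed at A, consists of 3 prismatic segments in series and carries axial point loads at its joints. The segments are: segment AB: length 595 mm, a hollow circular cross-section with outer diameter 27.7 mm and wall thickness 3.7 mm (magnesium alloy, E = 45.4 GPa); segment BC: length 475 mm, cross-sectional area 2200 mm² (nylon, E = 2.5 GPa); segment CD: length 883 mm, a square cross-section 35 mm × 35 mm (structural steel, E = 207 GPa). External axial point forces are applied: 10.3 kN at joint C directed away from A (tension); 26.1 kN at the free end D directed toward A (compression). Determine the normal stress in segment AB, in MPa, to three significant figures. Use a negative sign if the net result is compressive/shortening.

Internal axial forces (sectioning from the free end, tension +): N_CD = -26.1 kN, N_BC = -15.8 kN, N_AB = -15.8 kN.
A_AB = 279 mm².
σ_AB = N_AB/A_AB = -15800/279 = -56.64 MPa.

-56.6 MPa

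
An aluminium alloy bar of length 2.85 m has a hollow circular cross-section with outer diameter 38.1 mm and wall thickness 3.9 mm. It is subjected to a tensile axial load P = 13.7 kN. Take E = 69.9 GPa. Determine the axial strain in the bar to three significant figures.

4.68e-04

A = 419 mm².
σ = N/A = 32.69 MPa; ε = σ/E = 32.69/69900 = 4.677e-04.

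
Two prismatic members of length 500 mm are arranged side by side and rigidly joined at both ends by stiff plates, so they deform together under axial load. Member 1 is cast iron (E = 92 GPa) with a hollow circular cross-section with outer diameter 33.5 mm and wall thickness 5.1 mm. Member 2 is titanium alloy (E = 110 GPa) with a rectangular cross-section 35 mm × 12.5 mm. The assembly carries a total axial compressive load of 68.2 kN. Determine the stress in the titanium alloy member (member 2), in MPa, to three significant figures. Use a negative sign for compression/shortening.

-83.4 MPa

A_1 = 455 mm².
A_2 = 437.5 mm².
Equal strain + equilibrium ⇒ each member carries load in proportion to AE: A₁E₁ = 41860000 N, A₂E₂ = 48120000 N, ΣAE = 89990000 N.
σ₂ = P·E₂/ΣAE = -68200·110000/89990000 = -83.37 MPa.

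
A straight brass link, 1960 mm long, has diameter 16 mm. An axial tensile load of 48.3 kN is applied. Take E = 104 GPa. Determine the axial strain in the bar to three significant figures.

0.00231

A = 201.1 mm².
σ = N/A = 240.2 MPa; ε = σ/E = 240.2/104000 = 2.310e-03.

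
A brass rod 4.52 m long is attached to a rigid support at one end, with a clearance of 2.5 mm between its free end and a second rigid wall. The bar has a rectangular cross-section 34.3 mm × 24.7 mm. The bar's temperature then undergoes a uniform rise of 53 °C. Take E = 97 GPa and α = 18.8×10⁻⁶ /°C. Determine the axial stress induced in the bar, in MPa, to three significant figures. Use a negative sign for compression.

-43.0 MPa

Free thermal expansion αLΔT = 18.8e-6 · 4520 · 53 = 4.504 mm.
The walls engage after the gap closes; constrained expansion = 4.504 − 2.5 = 2.004 mm.
The walls impose strain ε = −(2.004)/4520 = -4.4330e-04; σ = Eε = 97000 · -4.4330e-04 = -43 MPa.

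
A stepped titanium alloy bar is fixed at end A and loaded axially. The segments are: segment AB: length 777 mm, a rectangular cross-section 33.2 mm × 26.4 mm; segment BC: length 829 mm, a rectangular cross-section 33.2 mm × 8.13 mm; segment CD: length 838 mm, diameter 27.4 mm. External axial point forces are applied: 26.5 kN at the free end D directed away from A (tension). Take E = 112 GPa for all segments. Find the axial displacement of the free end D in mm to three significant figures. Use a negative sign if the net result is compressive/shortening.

1.27 mm

Internal axial forces (sectioning from the free end, tension +): N_CD = 26.5 kN, N_BC = 26.5 kN, N_AB = 26.5 kN.
A_AB = 876.5 mm².
A_BC = 269.9 mm².
A_CD = 589.6 mm².
δ_AB = 26500·777/(876.5·112000) = 0.2098 mm
δ_BC = 26500·829/(269.9·112000) = 0.7267 mm
δ_CD = 26500·838/(589.6·112000) = 0.3363 mm
δ = Σδ_i = 1.273 mm.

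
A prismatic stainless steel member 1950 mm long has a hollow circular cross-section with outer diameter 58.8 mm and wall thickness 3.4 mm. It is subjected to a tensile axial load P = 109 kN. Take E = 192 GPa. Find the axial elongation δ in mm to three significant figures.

1.87 mm

A = 591.8 mm².
δ_mech = NL/(AE) = 109000·1950/(591.8·192000) = 1.871 mm.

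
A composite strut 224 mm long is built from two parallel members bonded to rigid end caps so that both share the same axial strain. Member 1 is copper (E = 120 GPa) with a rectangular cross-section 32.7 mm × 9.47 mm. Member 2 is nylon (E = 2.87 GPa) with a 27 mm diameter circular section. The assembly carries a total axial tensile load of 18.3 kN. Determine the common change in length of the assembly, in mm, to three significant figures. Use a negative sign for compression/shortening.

A_1 = 309.7 mm².
A_2 = 572.6 mm².
Equal strain + equilibrium ⇒ each member carries load in proportion to AE: A₁E₁ = 37160000 N, A₂E₂ = 1643000 N, ΣAE = 38800000 N.
δ = PL/ΣAE = 18300·224/38800000 = 0.1056 mm.

0.106 mm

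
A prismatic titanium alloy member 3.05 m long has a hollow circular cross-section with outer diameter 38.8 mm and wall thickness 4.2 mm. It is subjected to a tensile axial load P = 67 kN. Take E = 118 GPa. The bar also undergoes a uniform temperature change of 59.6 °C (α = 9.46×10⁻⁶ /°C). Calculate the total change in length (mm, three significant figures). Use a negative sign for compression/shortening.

A = 456.5 mm².
δ_mech = NL/(AE) = 67000·3050/(456.5·118000) = 3.793 mm.
δ_thermal = αLΔT = 9.46e-6·3050·59.6 = 1.72 mm.
δ = δ_mech + δ_thermal = 5.513 mm.

5.51 mm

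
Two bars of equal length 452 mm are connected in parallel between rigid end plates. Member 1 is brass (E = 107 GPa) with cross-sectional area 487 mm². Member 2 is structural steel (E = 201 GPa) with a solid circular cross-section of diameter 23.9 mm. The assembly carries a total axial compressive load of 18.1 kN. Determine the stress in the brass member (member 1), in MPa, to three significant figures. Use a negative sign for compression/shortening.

-13.6 MPa

A_2 = 448.6 mm².
Equal strain + equilibrium ⇒ each member carries load in proportion to AE: A₁E₁ = 52110000 N, A₂E₂ = 90170000 N, ΣAE = 142300000 N.
σ₁ = P·E₁/ΣAE = -18100·107000/142300000 = -13.61 MPa.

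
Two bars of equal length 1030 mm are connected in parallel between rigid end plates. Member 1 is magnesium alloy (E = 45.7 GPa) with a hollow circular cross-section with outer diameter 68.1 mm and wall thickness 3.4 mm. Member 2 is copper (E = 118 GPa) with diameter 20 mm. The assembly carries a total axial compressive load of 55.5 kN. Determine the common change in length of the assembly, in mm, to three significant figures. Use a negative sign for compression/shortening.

A_1 = 691.1 mm².
A_2 = 314.2 mm².
Equal strain + equilibrium ⇒ each member carries load in proportion to AE: A₁E₁ = 31580000 N, A₂E₂ = 37070000 N, ΣAE = 68650000 N.
δ = PL/ΣAE = -55500·1030/68650000 = -0.8327 mm.

-0.833 mm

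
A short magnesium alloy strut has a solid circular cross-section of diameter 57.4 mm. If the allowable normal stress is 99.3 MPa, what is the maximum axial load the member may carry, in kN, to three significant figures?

257 kN

A = 2588 mm².
P_max = σ_allow · A = 99.3 · 2588 = 257000 N = 257 kN.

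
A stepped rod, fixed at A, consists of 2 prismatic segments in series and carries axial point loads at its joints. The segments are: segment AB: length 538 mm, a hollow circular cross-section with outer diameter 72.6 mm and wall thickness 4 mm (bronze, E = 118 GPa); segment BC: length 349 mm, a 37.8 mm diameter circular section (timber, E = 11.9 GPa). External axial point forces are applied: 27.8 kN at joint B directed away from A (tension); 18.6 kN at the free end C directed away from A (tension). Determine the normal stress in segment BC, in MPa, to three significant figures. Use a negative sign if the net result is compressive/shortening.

16.6 MPa

Internal axial forces (sectioning from the free end, tension +): N_BC = 18.6 kN, N_AB = 46.4 kN.
A_BC = 1122 mm².
σ_BC = N_BC/A_BC = 18600/1122 = 16.57 MPa.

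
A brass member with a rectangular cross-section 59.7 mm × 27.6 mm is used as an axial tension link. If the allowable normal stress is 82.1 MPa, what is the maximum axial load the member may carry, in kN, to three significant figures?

135 kN

A = 1648 mm².
P_max = σ_allow · A = 82.1 · 1648 = 135300 N = 135.3 kN.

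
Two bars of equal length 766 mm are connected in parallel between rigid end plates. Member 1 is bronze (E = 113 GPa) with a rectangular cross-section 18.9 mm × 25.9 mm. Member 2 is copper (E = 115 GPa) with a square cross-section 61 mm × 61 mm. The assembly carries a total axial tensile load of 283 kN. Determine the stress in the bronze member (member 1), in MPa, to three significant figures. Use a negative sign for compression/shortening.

A_1 = 489.5 mm².
A_2 = 3721 mm².
Equal strain + equilibrium ⇒ each member carries load in proportion to AE: A₁E₁ = 55310000 N, A₂E₂ = 427900000 N, ΣAE = 483200000 N.
σ₁ = P·E₁/ΣAE = 283000·113000/483200000 = 66.18 MPa.

66.2 MPa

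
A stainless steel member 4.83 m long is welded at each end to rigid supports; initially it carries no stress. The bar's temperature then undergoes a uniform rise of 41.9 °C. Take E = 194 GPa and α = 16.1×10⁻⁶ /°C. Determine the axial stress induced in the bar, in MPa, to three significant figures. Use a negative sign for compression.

Free thermal expansion αLΔT = 16.1e-6 · 4830 · 41.9 = 3.258 mm.
The walls impose strain ε = −(3.258)/4830 = -6.7459e-04; σ = Eε = 194000 · -6.7459e-04 = -130.9 MPa.

-131 MPa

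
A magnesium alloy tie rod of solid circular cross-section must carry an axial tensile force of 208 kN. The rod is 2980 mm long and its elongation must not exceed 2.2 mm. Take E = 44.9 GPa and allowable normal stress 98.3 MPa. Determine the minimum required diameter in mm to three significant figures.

Required area A ≥ P/σ_allow = 208000/98.3 = 2116 mm².
For a solid circular section, d ≥ √(4A/π) = 51.91 mm.
Elongation limit: A ≥ PL/(Eδ_allow) = 208000·2980/(44900·2.2) = 6275 mm² ⇒ d ≥ 89.38 mm.
The elongation limit governs.

89.4 mm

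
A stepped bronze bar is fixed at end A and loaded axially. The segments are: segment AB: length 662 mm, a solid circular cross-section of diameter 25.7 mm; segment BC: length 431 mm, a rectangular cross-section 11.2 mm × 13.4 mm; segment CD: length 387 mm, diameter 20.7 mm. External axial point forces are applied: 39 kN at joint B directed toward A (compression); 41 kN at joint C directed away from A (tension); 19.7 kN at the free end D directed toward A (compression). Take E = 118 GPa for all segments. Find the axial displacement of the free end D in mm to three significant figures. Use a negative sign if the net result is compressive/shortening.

0.135 mm

Internal axial forces (sectioning from the free end, tension +): N_CD = -19.7 kN, N_BC = 21.3 kN, N_AB = -17.7 kN.
A_AB = 518.7 mm².
A_BC = 150.1 mm².
A_CD = 336.5 mm².
δ_AB = -17700·662/(518.7·118000) = -0.1914 mm
δ_BC = 21300·431/(150.1·118000) = 0.5184 mm
δ_CD = -19700·387/(336.5·118000) = -0.192 mm
δ = Σδ_i = 0.135 mm.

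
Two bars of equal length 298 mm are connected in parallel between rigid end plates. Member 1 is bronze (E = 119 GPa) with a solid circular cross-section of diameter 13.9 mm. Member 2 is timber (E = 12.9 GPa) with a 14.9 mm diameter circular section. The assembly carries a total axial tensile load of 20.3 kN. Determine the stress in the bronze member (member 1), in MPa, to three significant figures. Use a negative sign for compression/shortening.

119 MPa

A_1 = 151.7 mm².
A_2 = 174.4 mm².
Equal strain + equilibrium ⇒ each member carries load in proportion to AE: A₁E₁ = 18060000 N, A₂E₂ = 2249000 N, ΣAE = 20310000 N.
σ₁ = P·E₁/ΣAE = 20300·119000/20310000 = 119 MPa.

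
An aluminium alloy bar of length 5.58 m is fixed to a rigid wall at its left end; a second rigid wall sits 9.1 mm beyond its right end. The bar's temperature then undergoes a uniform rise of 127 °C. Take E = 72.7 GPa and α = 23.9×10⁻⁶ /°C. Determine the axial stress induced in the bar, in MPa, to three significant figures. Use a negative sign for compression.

Free thermal expansion αLΔT = 23.9e-6 · 5580 · 127 = 16.94 mm.
The walls engage after the gap closes; constrained expansion = 16.94 − 9.1 = 7.837 mm.
The walls impose strain ε = −(7.837)/5580 = -1.4045e-03; σ = Eε = 72700 · -1.4045e-03 = -102.1 MPa.

-102 MPa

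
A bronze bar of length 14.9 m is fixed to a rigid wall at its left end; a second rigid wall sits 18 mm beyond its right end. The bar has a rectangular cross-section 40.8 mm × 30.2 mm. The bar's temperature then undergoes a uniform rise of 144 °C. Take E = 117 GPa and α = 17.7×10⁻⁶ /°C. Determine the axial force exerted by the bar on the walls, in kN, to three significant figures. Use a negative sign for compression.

-193 kN

Free thermal expansion αLΔT = 17.7e-6 · 14900 · 144 = 37.98 mm.
The walls engage after the gap closes; constrained expansion = 37.98 − 18 = 19.98 mm.
The walls impose strain ε = −(19.98)/14900 = -1.3407e-03; σ = Eε = 117000 · -1.3407e-03 = -156.9 MPa.
Wall reaction R = σ·A = -156.9·1232 = -193300 N = -193.3 kN.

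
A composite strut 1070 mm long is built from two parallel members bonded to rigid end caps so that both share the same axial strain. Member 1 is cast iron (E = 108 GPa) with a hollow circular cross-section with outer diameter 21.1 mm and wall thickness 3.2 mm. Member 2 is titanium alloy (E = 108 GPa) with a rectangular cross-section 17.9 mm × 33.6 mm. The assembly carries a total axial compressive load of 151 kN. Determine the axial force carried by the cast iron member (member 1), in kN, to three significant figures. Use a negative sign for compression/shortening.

A_1 = 180 mm².
A_2 = 601.4 mm².
Equal strain + equilibrium ⇒ each member carries load in proportion to AE: A₁E₁ = 19430000 N, A₂E₂ = 64960000 N, ΣAE = 84390000 N.
F₁ = P·A₁E₁/ΣAE = -151000·19430000/84390000 = -34770 N.

-34.8 kN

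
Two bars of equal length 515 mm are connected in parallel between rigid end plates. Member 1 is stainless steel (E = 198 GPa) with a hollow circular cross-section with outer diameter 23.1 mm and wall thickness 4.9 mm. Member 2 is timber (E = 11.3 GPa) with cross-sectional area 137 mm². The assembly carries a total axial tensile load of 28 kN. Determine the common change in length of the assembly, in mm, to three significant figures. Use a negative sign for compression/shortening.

0.253 mm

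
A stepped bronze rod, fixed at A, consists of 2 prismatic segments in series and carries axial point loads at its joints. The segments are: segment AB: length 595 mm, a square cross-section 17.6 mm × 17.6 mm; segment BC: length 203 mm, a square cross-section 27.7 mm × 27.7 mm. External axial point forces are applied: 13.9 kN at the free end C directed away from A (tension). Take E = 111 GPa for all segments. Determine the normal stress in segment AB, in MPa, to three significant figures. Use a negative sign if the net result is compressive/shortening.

44.9 MPa

Internal axial forces (sectioning from the free end, tension +): N_BC = 13.9 kN, N_AB = 13.9 kN.
A_AB = 309.8 mm².
σ_AB = N_AB/A_AB = 13900/309.8 = 44.87 MPa.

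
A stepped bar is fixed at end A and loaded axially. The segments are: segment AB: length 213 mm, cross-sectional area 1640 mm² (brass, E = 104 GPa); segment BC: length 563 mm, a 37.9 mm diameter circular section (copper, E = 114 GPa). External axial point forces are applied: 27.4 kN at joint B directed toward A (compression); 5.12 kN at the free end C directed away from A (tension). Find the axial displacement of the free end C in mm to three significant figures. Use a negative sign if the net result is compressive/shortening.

Internal axial forces (sectioning from the free end, tension +): N_BC = 5.12 kN, N_AB = -22.28 kN.
A_BC = 1128 mm².
δ_AB = -22280·213/(1640·104000) = -0.02782 mm
δ_BC = 5120·563/(1128·114000) = 0.02241 mm
δ = Σδ_i = -0.005411 mm.

-0.00541 mm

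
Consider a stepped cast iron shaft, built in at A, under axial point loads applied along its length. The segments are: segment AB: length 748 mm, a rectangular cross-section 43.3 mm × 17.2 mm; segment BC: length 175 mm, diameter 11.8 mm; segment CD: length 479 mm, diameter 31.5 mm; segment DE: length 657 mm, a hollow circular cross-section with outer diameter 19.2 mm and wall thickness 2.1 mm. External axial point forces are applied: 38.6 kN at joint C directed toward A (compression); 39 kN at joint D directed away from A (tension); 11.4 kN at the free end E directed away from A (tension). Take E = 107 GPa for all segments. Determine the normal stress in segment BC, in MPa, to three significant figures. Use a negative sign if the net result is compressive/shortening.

108 MPa

Internal axial forces (sectioning from the free end, tension +): N_DE = 11.4 kN, N_CD = 50.4 kN, N_BC = 11.8 kN, N_AB = 11.8 kN.
A_BC = 109.4 mm².
σ_BC = N_BC/A_BC = 11800/109.4 = 107.9 MPa.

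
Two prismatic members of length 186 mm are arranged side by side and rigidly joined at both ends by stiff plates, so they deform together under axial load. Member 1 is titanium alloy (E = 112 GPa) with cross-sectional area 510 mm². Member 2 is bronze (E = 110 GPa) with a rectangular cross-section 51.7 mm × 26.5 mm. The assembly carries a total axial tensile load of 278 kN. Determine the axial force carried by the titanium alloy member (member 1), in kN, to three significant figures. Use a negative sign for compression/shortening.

76.4 kN

A_2 = 1370 mm².
Equal strain + equilibrium ⇒ each member carries load in proportion to AE: A₁E₁ = 57120000 N, A₂E₂ = 150700000 N, ΣAE = 207800000 N.
F₁ = P·A₁E₁/ΣAE = 278000·57120000/207800000 = 76410 N.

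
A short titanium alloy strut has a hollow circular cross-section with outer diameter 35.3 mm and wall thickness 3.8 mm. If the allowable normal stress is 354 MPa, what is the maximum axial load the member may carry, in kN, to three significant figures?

133 kN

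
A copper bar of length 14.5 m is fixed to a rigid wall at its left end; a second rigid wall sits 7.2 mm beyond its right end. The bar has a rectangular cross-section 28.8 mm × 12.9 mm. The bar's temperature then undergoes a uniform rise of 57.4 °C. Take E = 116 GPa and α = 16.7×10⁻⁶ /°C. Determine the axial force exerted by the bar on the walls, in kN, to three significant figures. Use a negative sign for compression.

-19.9 kN

Free thermal expansion αLΔT = 16.7e-6 · 14500 · 57.4 = 13.9 mm.
The walls engage after the gap closes; constrained expansion = 13.9 − 7.2 = 6.699 mm.
The walls impose strain ε = −(6.699)/14500 = -4.6203e-04; σ = Eε = 116000 · -4.6203e-04 = -53.6 MPa.
Wall reaction R = σ·A = -53.6·371.5 = -19910 N = -19.91 kN.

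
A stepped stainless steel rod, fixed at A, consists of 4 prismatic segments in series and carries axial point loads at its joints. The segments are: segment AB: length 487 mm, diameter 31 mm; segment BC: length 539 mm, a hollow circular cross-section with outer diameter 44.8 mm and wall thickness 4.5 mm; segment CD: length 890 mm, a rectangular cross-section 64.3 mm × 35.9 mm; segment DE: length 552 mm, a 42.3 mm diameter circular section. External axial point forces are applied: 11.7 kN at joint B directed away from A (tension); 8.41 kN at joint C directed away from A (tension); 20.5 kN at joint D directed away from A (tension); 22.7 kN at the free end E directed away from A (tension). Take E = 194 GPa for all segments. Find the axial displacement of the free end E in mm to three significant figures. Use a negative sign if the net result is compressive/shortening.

0.594 mm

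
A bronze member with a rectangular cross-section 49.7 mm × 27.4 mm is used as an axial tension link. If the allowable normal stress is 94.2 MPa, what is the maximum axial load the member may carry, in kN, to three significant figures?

A = 1362 mm².
P_max = σ_allow · A = 94.2 · 1362 = 128300 N = 128.3 kN.

128 kN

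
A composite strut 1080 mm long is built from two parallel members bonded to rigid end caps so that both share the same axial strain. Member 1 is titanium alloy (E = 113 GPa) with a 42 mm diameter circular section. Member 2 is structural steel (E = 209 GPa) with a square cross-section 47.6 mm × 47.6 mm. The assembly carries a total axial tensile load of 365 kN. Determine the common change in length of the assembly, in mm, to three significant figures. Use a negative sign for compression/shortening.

A_1 = 1385 mm².
A_2 = 2266 mm².
Equal strain + equilibrium ⇒ each member carries load in proportion to AE: A₁E₁ = 156600000 N, A₂E₂ = 473500000 N, ΣAE = 630100000 N.
δ = PL/ΣAE = 365000·1080/630100000 = 0.6256 mm.

0.626 mm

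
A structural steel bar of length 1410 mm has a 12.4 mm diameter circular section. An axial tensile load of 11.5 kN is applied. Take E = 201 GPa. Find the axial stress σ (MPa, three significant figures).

A = 120.8 mm².
σ = N/A = 11500/120.8 = 95.23 MPa.

95.2 MPa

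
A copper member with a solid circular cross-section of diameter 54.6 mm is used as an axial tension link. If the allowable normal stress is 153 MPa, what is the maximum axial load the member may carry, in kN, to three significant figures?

358 kN

A = 2341 mm².
P_max = σ_allow · A = 153 · 2341 = 358200 N = 358.2 kN.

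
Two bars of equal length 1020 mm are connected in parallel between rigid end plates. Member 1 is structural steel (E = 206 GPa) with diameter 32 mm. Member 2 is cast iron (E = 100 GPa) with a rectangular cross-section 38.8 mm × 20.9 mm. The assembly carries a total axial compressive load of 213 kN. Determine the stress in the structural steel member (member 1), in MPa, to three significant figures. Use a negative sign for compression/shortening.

A_1 = 804.2 mm².
A_2 = 810.9 mm².
Equal strain + equilibrium ⇒ each member carries load in proportion to AE: A₁E₁ = 165700000 N, A₂E₂ = 81090000 N, ΣAE = 246800000 N.
σ₁ = P·E₁/ΣAE = -213000·206000/246800000 = -177.8 MPa.

-178 MPa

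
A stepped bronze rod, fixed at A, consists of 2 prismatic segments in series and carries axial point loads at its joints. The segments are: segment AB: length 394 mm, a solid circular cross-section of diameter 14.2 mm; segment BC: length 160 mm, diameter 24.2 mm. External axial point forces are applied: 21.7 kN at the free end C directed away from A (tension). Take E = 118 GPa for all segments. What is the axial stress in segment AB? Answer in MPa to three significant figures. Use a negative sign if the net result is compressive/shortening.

Internal axial forces (sectioning from the free end, tension +): N_BC = 21.7 kN, N_AB = 21.7 kN.
A_AB = 158.4 mm².
σ_AB = N_AB/A_AB = 21700/158.4 = 137 MPa.

137 MPa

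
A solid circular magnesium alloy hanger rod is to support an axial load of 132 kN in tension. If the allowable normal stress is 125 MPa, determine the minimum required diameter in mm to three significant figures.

Required area A ≥ P/σ_allow = 132000/125 = 1056 mm².
For a solid circular section, d ≥ √(4A/π) = 36.67 mm.

36.7 mm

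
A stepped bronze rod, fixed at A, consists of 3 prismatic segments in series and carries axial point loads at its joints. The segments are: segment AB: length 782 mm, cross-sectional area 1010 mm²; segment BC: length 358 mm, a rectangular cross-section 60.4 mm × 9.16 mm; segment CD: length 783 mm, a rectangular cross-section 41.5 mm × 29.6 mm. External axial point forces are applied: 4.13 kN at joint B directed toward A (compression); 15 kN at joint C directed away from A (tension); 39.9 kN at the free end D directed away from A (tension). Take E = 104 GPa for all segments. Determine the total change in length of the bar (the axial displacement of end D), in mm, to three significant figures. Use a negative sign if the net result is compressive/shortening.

0.964 mm

Internal axial forces (sectioning from the free end, tension +): N_CD = 39.9 kN, N_BC = 54.9 kN, N_AB = 50.77 kN.
A_BC = 553.3 mm².
A_CD = 1228 mm².
δ_AB = 50770·782/(1010·104000) = 0.378 mm
δ_BC = 54900·358/(553.3·104000) = 0.3416 mm
δ_CD = 39900·783/(1228·104000) = 0.2445 mm
δ = Σδ_i = 0.9641 mm.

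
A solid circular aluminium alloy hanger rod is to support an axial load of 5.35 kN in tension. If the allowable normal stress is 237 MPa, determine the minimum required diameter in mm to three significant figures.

Required area A ≥ P/σ_allow = 5350/237 = 22.57 mm².
For a solid circular section, d ≥ √(4A/π) = 5.361 mm.

5.36 mm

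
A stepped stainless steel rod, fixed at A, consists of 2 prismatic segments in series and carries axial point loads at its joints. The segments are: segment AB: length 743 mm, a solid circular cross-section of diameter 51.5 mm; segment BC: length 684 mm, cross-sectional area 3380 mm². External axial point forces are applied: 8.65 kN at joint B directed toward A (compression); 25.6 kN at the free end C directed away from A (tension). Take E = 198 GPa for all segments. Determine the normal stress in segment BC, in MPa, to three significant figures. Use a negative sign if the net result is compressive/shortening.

Internal axial forces (sectioning from the free end, tension +): N_BC = 25.6 kN, N_AB = 16.95 kN.
σ_BC = N_BC/A_BC = 25600/3380 = 7.574 MPa.

7.57 MPa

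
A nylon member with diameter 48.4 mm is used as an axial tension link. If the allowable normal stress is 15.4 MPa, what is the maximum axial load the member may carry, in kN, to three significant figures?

28.3 kN

A = 1840 mm².
P_max = σ_allow · A = 15.4 · 1840 = 28330 N = 28.33 kN.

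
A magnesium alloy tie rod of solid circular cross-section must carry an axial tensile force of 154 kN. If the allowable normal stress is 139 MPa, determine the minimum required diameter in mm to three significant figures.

37.6 mm

Required area A ≥ P/σ_allow = 154000/139 = 1108 mm².
For a solid circular section, d ≥ √(4A/π) = 37.56 mm.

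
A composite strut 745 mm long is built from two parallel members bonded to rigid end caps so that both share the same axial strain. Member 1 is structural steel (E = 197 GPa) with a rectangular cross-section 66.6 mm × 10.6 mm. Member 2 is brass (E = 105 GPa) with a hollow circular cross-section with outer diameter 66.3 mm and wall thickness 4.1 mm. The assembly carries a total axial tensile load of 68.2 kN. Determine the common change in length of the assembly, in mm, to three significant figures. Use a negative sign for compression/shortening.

0.228 mm

A_1 = 706 mm².
A_2 = 801.2 mm².
Equal strain + equilibrium ⇒ each member carries load in proportion to AE: A₁E₁ = 139100000 N, A₂E₂ = 84120000 N, ΣAE = 223200000 N.
δ = PL/ΣAE = 68200·745/223200000 = 0.2276 mm.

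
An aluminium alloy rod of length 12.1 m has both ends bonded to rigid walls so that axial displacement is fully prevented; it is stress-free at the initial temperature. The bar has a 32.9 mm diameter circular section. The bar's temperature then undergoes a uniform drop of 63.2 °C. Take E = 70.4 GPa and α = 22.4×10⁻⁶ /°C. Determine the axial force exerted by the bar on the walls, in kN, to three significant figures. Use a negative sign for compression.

84.7 kN

Free thermal expansion αLΔT = 22.4e-6 · 12100 · -63.2 = -17.13 mm.
The walls impose strain ε = −(-17.13)/12100 = 1.4157e-03; σ = Eε = 70400 · 1.4157e-03 = 99.66 MPa.
Wall reaction R = σ·A = 99.66·850.1 = 84730 N = 84.73 kN.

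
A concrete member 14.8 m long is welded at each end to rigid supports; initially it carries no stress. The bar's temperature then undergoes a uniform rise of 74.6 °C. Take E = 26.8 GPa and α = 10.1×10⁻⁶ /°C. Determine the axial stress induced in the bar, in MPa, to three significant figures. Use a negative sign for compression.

-20.2 MPa

Free thermal expansion αLΔT = 10.1e-6 · 14800 · 74.6 = 11.15 mm.
The walls impose strain ε = −(11.15)/14800 = -7.5346e-04; σ = Eε = 26800 · -7.5346e-04 = -20.19 MPa.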